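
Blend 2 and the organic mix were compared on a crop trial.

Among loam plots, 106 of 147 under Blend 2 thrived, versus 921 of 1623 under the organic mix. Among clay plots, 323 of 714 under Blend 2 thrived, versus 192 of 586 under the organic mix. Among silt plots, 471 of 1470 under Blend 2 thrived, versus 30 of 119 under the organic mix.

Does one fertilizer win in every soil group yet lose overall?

Loam: Blend 2 106/147 = 72.1%, the organic mix 921/1623 = 56.7% → Blend 2
Clay: Blend 2 323/714 = 45.2%, the organic mix 192/586 = 32.8% → Blend 2
Silt: Blend 2 471/1470 = 32.0%, the organic mix 30/119 = 25.2% → Blend 2
Overall: Blend 2 900/2331 = 38.6%, the organic mix 1143/2328 = 49.1% → the organic mix
Blend 2 wins each soil group but the organic mix wins overall — the comparison reverses. Blend 2's plots skew toward silt, which has a lower base rate.

Yes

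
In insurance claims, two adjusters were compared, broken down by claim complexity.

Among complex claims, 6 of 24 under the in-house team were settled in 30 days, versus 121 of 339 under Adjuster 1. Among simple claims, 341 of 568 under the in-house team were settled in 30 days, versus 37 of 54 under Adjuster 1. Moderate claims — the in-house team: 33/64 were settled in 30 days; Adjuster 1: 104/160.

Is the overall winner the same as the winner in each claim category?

Complex: the in-house team 6/24 = 25.0%, Adjuster 1 121/339 = 35.7% → Adjuster 1
Simple: the in-house team 341/568 = 60.0%, Adjuster 1 37/54 = 68.5% → Adjuster 1
Moderate: the in-house team 33/64 = 51.6%, Adjuster 1 104/160 = 65.0% → Adjuster 1
Overall: the in-house team 380/656 = 57.9%, Adjuster 1 262/553 = 47.4% → the in-house team
Adjuster 1 wins each claim group but the in-house team wins overall — the comparison reverses. Adjuster 1's claims skew toward complex, which has a lower base rate.

No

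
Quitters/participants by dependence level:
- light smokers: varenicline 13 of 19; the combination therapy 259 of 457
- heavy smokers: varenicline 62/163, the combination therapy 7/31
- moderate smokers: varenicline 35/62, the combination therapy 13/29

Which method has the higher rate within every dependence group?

varenicline

Light smokers: varenicline 13/19 = 68.4%, the combination therapy 259/457 = 56.7% → varenicline
Heavy smokers: varenicline 62/163 = 38.0%, the combination therapy 7/31 = 22.6% → varenicline
Moderate smokers: varenicline 35/62 = 56.5%, the combination therapy 13/29 = 44.8% → varenicline
Varenicline has the higher rate in all 3 groups.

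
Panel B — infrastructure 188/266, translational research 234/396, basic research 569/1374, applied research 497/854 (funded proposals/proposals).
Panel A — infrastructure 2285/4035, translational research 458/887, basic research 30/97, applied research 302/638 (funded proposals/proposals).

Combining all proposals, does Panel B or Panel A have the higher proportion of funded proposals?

Infrastructure: Panel B 188/266 = 70.7%, Panel A 2285/4035 = 56.6% → Panel B
Translational research: Panel B 234/396 = 59.1%, Panel A 458/887 = 51.6% → Panel B
Basic research: Panel B 569/1374 = 41.4%, Panel A 30/97 = 30.9% → Panel B
Applied research: Panel B 497/854 = 58.2%, Panel A 302/638 = 47.3% → Panel B
Overall: Panel B 1488/2890 = 51.5%, Panel A 3075/5657 = 54.4% → Panel A
(Panel B wins every proposal group but Panel A wins overall — Panel B's proposals skew toward the low-rate basic research group.)

Panel A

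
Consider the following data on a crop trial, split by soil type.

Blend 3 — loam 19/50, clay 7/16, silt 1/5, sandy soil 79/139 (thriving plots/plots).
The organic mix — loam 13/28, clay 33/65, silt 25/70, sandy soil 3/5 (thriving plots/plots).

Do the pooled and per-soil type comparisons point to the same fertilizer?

Loam: Blend 3 19/50 = 38.0%, the organic mix 13/28 = 46.4% → the organic mix
Clay: Blend 3 7/16 = 43.8%, the organic mix 33/65 = 50.8% → the organic mix
Silt: Blend 3 1/5 = 20.0%, the organic mix 25/70 = 35.7% → the organic mix
Sandy soil: Blend 3 79/139 = 56.8%, the organic mix 3/5 = 60.0% → the organic mix
Overall: Blend 3 106/210 = 50.5%, the organic mix 74/168 = 44.0% → Blend 3
The organic mix wins each soil group but Blend 3 wins overall — the comparison reverses. The organic mix's plots skew toward silt, which has a lower base rate.

No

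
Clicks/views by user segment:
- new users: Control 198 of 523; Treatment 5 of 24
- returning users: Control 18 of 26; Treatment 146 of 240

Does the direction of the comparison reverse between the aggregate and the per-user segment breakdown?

New users: Control 198/523 = 37.9%, Treatment 5/24 = 20.8% → Control
Returning users: Control 18/26 = 69.2%, Treatment 146/240 = 60.8% → Control
Overall: Control 216/549 = 39.3%, Treatment 151/264 = 57.2% → Treatment
Control wins each user group but Treatment wins overall — the comparison reverses. Control's views skew toward new users, which has a lower base rate.

Yes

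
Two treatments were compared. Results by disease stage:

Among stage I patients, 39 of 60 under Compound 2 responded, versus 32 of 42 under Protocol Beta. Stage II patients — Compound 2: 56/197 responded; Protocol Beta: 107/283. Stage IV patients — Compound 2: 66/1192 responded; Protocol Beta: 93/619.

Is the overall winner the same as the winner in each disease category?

Yes

Stage I: Compound 2 39/60 = 65.0%, Protocol Beta 32/42 = 76.2% → Protocol Beta
Stage II: Compound 2 56/197 = 28.4%, Protocol Beta 107/283 = 37.8% → Protocol Beta
Stage IV: Compound 2 66/1192 = 5.5%, Protocol Beta 93/619 = 15.0% → Protocol Beta
Overall: Compound 2 161/1449 = 11.1%, Protocol Beta 232/944 = 24.6% → Protocol Beta
Protocol Beta wins overall and in every disease group — no reversal.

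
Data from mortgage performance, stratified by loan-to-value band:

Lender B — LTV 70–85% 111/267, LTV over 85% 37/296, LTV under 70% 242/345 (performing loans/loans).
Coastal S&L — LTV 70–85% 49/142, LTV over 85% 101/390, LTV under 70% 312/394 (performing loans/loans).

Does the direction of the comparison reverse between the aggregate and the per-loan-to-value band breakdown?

LTV 70–85%: Lender B 111/267 = 41.6%, Coastal S&L 49/142 = 34.5% → Lender B
LTV over 85%: Lender B 37/296 = 12.5%, Coastal S&L 101/390 = 25.9% → Coastal S&L
LTV under 70%: Lender B 242/345 = 70.1%, Coastal S&L 312/394 = 79.2% → Coastal S&L
Overall: Lender B 390/908 = 43.0%, Coastal S&L 462/926 = 49.9% → Coastal S&L
Neither sweeps: Lender B wins 1 of 3 groups, Coastal S&L wins 2. Coastal S&L wins overall but not every group — no Simpson reversal.

No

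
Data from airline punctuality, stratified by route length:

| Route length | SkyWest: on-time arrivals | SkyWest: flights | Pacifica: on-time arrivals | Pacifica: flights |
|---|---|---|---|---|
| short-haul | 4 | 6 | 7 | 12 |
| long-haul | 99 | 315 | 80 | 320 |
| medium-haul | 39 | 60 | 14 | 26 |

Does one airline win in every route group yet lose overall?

Short-haul: SkyWest 4/6 = 66.7%, Pacifica 7/12 = 58.3% → SkyWest
Long-haul: SkyWest 99/315 = 31.4%, Pacifica 80/320 = 25.0% → SkyWest
Medium-haul: SkyWest 39/60 = 65.0%, Pacifica 14/26 = 53.8% → SkyWest
Overall: SkyWest 142/381 = 37.3%, Pacifica 101/358 = 28.2% → SkyWest
SkyWest wins overall and in every route group — no reversal.

No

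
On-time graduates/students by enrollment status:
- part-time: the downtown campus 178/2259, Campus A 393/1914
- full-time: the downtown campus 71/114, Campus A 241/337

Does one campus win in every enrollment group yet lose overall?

No

Part-time: the downtown campus 178/2259 = 7.9%, Campus A 393/1914 = 20.5% → Campus A
Full-time: the downtown campus 71/114 = 62.3%, Campus A 241/337 = 71.5% → Campus A
Overall: the downtown campus 249/2373 = 10.5%, Campus A 634/2251 = 28.2% → Campus A
Campus A wins overall and in every enrollment group — no reversal.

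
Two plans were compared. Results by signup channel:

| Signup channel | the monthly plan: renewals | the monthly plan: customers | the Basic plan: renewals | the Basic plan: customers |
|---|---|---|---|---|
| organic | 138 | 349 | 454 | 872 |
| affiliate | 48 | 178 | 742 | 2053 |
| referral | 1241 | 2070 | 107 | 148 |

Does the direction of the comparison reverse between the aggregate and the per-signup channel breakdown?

Yes

Organic: the monthly plan 138/349 = 39.5%, the Basic plan 454/872 = 52.1% → the Basic plan
Affiliate: the monthly plan 48/178 = 27.0%, the Basic plan 742/2053 = 36.1% → the Basic plan
Referral: the monthly plan 1241/2070 = 60.0%, the Basic plan 107/148 = 72.3% → the Basic plan
Overall: the monthly plan 1427/2597 = 54.9%, the Basic plan 1303/3073 = 42.4% → the monthly plan
The Basic plan wins each signup group but the monthly plan wins overall — the comparison reverses. The Basic plan's customers skew toward affiliate, which has a lower base rate.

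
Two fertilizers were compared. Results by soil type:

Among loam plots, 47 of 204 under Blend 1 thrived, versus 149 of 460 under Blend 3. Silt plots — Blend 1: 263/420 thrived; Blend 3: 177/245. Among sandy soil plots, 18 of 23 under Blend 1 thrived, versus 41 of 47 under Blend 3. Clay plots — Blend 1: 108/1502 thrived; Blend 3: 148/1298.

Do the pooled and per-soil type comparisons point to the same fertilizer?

Loam: Blend 1 47/204 = 23.0%, Blend 3 149/460 = 32.4% → Blend 3
Silt: Blend 1 263/420 = 62.6%, Blend 3 177/245 = 72.2% → Blend 3
Sandy soil: Blend 1 18/23 = 78.3%, Blend 3 41/47 = 87.2% → Blend 3
Clay: Blend 1 108/1502 = 7.2%, Blend 3 148/1298 = 11.4% → Blend 3
Overall: Blend 1 436/2149 = 20.3%, Blend 3 515/2050 = 25.1% → Blend 3
Blend 3 wins overall and in every soil group — no reversal.

Yes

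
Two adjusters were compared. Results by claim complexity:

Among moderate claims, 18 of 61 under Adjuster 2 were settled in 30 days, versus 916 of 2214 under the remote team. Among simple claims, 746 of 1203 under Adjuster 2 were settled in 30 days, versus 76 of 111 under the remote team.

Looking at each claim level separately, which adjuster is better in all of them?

Moderate: Adjuster 2 18/61 = 29.5%, the remote team 916/2214 = 41.4% → the remote team
Simple: Adjuster 2 746/1203 = 62.0%, the remote team 76/111 = 68.5% → the remote team
The remote team has the higher rate in both groups.

the remote team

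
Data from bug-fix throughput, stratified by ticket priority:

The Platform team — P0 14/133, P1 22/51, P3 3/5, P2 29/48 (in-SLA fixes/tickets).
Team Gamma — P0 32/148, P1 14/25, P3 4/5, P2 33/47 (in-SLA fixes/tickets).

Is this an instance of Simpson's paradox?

P0: the Platform team 14/133 = 10.5%, Team Gamma 32/148 = 21.6% → Team Gamma
P1: the Platform team 22/51 = 43.1%, Team Gamma 14/25 = 56.0% → Team Gamma
P3: the Platform team 3/5 = 60.0%, Team Gamma 4/5 = 80.0% → Team Gamma
P2: the Platform team 29/48 = 60.4%, Team Gamma 33/47 = 70.2% → Team Gamma
Overall: the Platform team 68/237 = 28.7%, Team Gamma 83/225 = 36.9% → Team Gamma
Team Gamma wins overall and in every ticket group — no reversal.

No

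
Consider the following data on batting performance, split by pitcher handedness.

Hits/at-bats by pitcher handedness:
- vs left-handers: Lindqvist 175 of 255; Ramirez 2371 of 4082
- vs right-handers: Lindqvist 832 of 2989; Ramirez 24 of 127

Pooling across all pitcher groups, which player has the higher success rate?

Ramirez

Vs left-handers: Lindqvist 175/255 = 68.6%, Ramirez 2371/4082 = 58.1% → Lindqvist
Vs right-handers: Lindqvist 832/2989 = 27.8%, Ramirez 24/127 = 18.9% → Lindqvist
Overall: Lindqvist 1007/3244 = 31.0%, Ramirez 2395/4209 = 56.9% → Ramirez
(Lindqvist wins every pitcher group but Ramirez wins overall — Lindqvist's at-bats skew toward the low-rate vs right-handers group.)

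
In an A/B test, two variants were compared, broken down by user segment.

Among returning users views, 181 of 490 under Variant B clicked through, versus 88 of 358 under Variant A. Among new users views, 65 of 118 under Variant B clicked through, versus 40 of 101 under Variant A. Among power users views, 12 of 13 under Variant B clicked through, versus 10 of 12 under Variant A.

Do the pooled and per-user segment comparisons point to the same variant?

Yes

Returning users: Variant B 181/490 = 36.9%, Variant A 88/358 = 24.6% → Variant B
New users: Variant B 65/118 = 55.1%, Variant A 40/101 = 39.6% → Variant B
Power users: Variant B 12/13 = 92.3%, Variant A 10/12 = 83.3% → Variant B
Overall: Variant B 258/621 = 41.5%, Variant A 138/471 = 29.3% → Variant B
Variant B wins overall and in every user group — no reversal.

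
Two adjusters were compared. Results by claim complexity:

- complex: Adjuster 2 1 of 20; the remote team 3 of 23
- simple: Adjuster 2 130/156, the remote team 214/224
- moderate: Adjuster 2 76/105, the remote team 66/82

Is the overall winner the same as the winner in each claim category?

Yes

Complex: Adjuster 2 1/20 = 5.0%, the remote team 3/23 = 13.0% → the remote team
Simple: Adjuster 2 130/156 = 83.3%, the remote team 214/224 = 95.5% → the remote team
Moderate: Adjuster 2 76/105 = 72.4%, the remote team 66/82 = 80.5% → the remote team
Overall: Adjuster 2 207/281 = 73.7%, the remote team 283/329 = 86.0% → the remote team
The remote team wins overall and in every claim group — no reversal.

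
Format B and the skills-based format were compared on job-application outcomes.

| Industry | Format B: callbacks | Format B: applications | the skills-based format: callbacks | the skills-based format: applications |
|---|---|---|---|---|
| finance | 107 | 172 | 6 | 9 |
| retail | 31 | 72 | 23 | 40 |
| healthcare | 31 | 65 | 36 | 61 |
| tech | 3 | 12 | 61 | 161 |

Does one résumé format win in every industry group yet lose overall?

Finance: Format B 107/172 = 62.2%, the skills-based format 6/9 = 66.7% → the skills-based format
Retail: Format B 31/72 = 43.1%, the skills-based format 23/40 = 57.5% → the skills-based format
Healthcare: Format B 31/65 = 47.7%, the skills-based format 36/61 = 59.0% → the skills-based format
Tech: Format B 3/12 = 25.0%, the skills-based format 61/161 = 37.9% → the skills-based format
Overall: Format B 172/321 = 53.6%, the skills-based format 126/271 = 46.5% → Format B
The skills-based format wins each industry group but Format B wins overall — the comparison reverses. The skills-based format's applications skew toward tech, which has a lower base rate.

Yes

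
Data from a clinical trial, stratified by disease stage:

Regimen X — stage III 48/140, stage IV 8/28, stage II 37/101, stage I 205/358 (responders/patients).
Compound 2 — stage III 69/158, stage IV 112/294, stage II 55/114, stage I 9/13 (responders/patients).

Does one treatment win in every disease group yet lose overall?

Stage III: Regimen X 48/140 = 34.3%, Compound 2 69/158 = 43.7% → Compound 2
Stage IV: Regimen X 8/28 = 28.6%, Compound 2 112/294 = 38.1% → Compound 2
Stage II: Regimen X 37/101 = 36.6%, Compound 2 55/114 = 48.2% → Compound 2
Stage I: Regimen X 205/358 = 57.3%, Compound 2 9/13 = 69.2% → Compound 2
Overall: Regimen X 298/627 = 47.5%, Compound 2 245/579 = 42.3% → Regimen X
Compound 2 wins each disease group but Regimen X wins overall — the comparison reverses. Compound 2's patients skew toward stage IV, which has a lower base rate.

Yes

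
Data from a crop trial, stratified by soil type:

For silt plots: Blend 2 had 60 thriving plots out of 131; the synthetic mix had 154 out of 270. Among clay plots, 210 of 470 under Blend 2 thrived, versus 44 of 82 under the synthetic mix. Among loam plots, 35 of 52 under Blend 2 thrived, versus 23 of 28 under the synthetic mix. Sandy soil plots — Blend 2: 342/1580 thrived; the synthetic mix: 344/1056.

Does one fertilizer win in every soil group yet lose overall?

No

Silt: Blend 2 60/131 = 45.8%, the synthetic mix 154/270 = 57.0% → the synthetic mix
Clay: Blend 2 210/470 = 44.7%, the synthetic mix 44/82 = 53.7% → the synthetic mix
Loam: Blend 2 35/52 = 67.3%, the synthetic mix 23/28 = 82.1% → the synthetic mix
Sandy soil: Blend 2 342/1580 = 21.6%, the synthetic mix 344/1056 = 32.6% → the synthetic mix
Overall: Blend 2 647/2233 = 29.0%, the synthetic mix 565/1436 = 39.3% → the synthetic mix
The synthetic mix wins overall and in every soil group — no reversal.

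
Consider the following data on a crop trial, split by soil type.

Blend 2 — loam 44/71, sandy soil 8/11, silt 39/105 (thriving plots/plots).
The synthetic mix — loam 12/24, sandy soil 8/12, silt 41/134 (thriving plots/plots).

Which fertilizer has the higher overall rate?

Loam: Blend 2 44/71 = 62.0%, the synthetic mix 12/24 = 50.0% → Blend 2
Sandy soil: Blend 2 8/11 = 72.7%, the synthetic mix 8/12 = 66.7% → Blend 2
Silt: Blend 2 39/105 = 37.1%, the synthetic mix 41/134 = 30.6% → Blend 2
Overall: Blend 2 91/187 = 48.7%, the synthetic mix 61/170 = 35.9% → Blend 2

Blend 2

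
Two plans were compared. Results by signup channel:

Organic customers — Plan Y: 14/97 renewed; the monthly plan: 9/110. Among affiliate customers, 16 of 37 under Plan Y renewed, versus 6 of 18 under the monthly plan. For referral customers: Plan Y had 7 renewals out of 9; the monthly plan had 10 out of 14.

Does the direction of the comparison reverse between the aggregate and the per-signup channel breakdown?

No

Organic: Plan Y 14/97 = 14.4%, the monthly plan 9/110 = 8.2% → Plan Y
Affiliate: Plan Y 16/37 = 43.2%, the monthly plan 6/18 = 33.3% → Plan Y
Referral: Plan Y 7/9 = 77.8%, the monthly plan 10/14 = 71.4% → Plan Y
Overall: Plan Y 37/143 = 25.9%, the monthly plan 25/142 = 17.6% → Plan Y
Plan Y wins overall and in every signup group — no reversal.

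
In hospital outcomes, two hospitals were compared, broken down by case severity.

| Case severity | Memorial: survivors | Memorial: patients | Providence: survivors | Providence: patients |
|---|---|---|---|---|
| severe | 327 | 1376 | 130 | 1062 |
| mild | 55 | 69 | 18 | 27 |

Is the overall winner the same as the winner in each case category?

Severe: Memorial 327/1376 = 23.8%, Providence 130/1062 = 12.2% → Memorial
Mild: Memorial 55/69 = 79.7%, Providence 18/27 = 66.7% → Memorial
Overall: Memorial 382/1445 = 26.4%, Providence 148/1089 = 13.6% → Memorial
Memorial wins overall and in every case group — no reversal.

Yes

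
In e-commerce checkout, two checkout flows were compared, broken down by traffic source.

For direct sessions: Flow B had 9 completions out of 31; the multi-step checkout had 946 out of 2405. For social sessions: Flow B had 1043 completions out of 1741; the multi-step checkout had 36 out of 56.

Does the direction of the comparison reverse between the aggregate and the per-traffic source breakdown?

Yes

Direct: Flow B 9/31 = 29.0%, the multi-step checkout 946/2405 = 39.3% → the multi-step checkout
Social: Flow B 1043/1741 = 59.9%, the multi-step checkout 36/56 = 64.3% → the multi-step checkout
Overall: Flow B 1052/1772 = 59.4%, the multi-step checkout 982/2461 = 39.9% → Flow B
The multi-step checkout wins each traffic group but Flow B wins overall — the comparison reverses. The multi-step checkout's sessions skew toward direct, which has a lower base rate.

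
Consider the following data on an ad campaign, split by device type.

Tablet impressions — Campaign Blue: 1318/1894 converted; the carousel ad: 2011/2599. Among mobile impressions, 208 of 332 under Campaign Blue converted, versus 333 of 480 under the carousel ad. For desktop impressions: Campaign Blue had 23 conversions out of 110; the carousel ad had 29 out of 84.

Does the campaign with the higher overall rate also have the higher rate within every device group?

Yes

Tablet: Campaign Blue 1318/1894 = 69.6%, the carousel ad 2011/2599 = 77.4% → the carousel ad
Mobile: Campaign Blue 208/332 = 62.7%, the carousel ad 333/480 = 69.4% → the carousel ad
Desktop: Campaign Blue 23/110 = 20.9%, the carousel ad 29/84 = 34.5% → the carousel ad
Overall: Campaign Blue 1549/2336 = 66.3%, the carousel ad 2373/3163 = 75.0% → the carousel ad
The carousel ad wins overall and in every device group — no reversal.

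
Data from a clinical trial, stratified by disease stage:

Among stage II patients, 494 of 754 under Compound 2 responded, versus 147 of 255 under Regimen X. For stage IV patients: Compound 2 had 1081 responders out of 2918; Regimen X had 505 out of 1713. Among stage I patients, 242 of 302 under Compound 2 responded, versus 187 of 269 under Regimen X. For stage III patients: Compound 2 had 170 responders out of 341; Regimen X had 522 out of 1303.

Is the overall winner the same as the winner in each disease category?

Stage II: Compound 2 494/754 = 65.5%, Regimen X 147/255 = 57.6% → Compound 2
Stage IV: Compound 2 1081/2918 = 37.0%, Regimen X 505/1713 = 29.5% → Compound 2
Stage I: Compound 2 242/302 = 80.1%, Regimen X 187/269 = 69.5% → Compound 2
Stage III: Compound 2 170/341 = 49.9%, Regimen X 522/1303 = 40.1% → Compound 2
Overall: Compound 2 1987/4315 = 46.0%, Regimen X 1361/3540 = 38.4% → Compound 2
Compound 2 wins overall and in every disease group — no reversal.

Yes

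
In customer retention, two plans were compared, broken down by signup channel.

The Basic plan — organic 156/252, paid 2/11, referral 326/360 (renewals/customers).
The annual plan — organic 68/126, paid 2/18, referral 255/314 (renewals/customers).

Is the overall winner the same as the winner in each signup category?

Yes

Organic: the Basic plan 156/252 = 61.9%, the annual plan 68/126 = 54.0% → the Basic plan
Paid: the Basic plan 2/11 = 18.2%, the annual plan 2/18 = 11.1% → the Basic plan
Referral: the Basic plan 326/360 = 90.6%, the annual plan 255/314 = 81.2% → the Basic plan
Overall: the Basic plan 484/623 = 77.7%, the annual plan 325/458 = 71.0% → the Basic plan
The Basic plan wins overall and in every signup group — no reversal.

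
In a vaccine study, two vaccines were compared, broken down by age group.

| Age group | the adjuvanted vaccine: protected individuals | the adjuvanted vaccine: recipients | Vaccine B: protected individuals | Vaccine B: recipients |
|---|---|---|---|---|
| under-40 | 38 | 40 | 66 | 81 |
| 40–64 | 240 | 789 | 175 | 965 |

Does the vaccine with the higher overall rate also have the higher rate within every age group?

Under-40: the adjuvanted vaccine 38/40 = 95.0%, Vaccine B 66/81 = 81.5% → the adjuvanted vaccine
40–64: the adjuvanted vaccine 240/789 = 30.4%, Vaccine B 175/965 = 18.1% → the adjuvanted vaccine
Overall: the adjuvanted vaccine 278/829 = 33.5%, Vaccine B 241/1046 = 23.0% → the adjuvanted vaccine
The adjuvanted vaccine wins overall and in every age group — no reversal.

Yes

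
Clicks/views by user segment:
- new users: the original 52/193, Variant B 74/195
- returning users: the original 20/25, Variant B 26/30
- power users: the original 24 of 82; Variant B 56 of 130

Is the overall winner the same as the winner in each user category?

Yes

New users: the original 52/193 = 26.9%, Variant B 74/195 = 37.9% → Variant B
Returning users: the original 20/25 = 80.0%, Variant B 26/30 = 86.7% → Variant B
Power users: the original 24/82 = 29.3%, Variant B 56/130 = 43.1% → Variant B
Overall: the original 96/300 = 32.0%, Variant B 156/355 = 43.9% → Variant B
Variant B wins overall and in every user group — no reversal.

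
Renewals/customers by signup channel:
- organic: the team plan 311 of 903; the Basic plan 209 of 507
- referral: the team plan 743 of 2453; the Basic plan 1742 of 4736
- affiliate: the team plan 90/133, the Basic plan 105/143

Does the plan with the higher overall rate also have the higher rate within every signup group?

Organic: the team plan 311/903 = 34.4%, the Basic plan 209/507 = 41.2% → the Basic plan
Referral: the team plan 743/2453 = 30.3%, the Basic plan 1742/4736 = 36.8% → the Basic plan
Affiliate: the team plan 90/133 = 67.7%, the Basic plan 105/143 = 73.4% → the Basic plan
Overall: the team plan 1144/3489 = 32.8%, the Basic plan 2056/5386 = 38.2% → the Basic plan
The Basic plan wins overall and in every signup group — no reversal.

Yes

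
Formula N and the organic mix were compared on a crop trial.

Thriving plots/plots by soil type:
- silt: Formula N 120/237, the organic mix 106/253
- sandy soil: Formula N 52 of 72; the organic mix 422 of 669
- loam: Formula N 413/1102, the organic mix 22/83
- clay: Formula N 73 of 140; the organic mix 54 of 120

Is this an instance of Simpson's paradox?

Silt: Formula N 120/237 = 50.6%, the organic mix 106/253 = 41.9% → Formula N
Sandy soil: Formula N 52/72 = 72.2%, the organic mix 422/669 = 63.1% → Formula N
Loam: Formula N 413/1102 = 37.5%, the organic mix 22/83 = 26.5% → Formula N
Clay: Formula N 73/140 = 52.1%, the organic mix 54/120 = 45.0% → Formula N
Overall: Formula N 658/1551 = 42.4%, the organic mix 604/1125 = 53.7% → the organic mix
Formula N wins each soil group but the organic mix wins overall — the comparison reverses. Formula N's plots skew toward loam, which has a lower base rate.

Yes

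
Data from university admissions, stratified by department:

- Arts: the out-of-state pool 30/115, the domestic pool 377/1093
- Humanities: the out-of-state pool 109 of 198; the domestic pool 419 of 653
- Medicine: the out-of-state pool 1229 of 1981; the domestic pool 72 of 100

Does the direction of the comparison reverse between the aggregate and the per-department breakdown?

Arts: the out-of-state pool 30/115 = 26.1%, the domestic pool 377/1093 = 34.5% → the domestic pool
Humanities: the out-of-state pool 109/198 = 55.1%, the domestic pool 419/653 = 64.2% → the domestic pool
Medicine: the out-of-state pool 1229/1981 = 62.0%, the domestic pool 72/100 = 72.0% → the domestic pool
Overall: the out-of-state pool 1368/2294 = 59.6%, the domestic pool 868/1846 = 47.0% → the out-of-state pool
The domestic pool wins each department group but the out-of-state pool wins overall — the comparison reverses. The domestic pool's applicants skew toward Arts, which has a lower base rate.

Yes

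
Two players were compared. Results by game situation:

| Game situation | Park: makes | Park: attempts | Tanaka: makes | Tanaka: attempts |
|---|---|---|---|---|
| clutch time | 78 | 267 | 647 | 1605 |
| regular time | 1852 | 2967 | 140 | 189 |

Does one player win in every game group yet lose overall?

Yes

Clutch time: Park 78/267 = 29.2%, Tanaka 647/1605 = 40.3% → Tanaka
Regular time: Park 1852/2967 = 62.4%, Tanaka 140/189 = 74.1% → Tanaka
Overall: Park 1930/3234 = 59.7%, Tanaka 787/1794 = 43.9% → Park
Tanaka wins each game group but Park wins overall — the comparison reverses. Tanaka's attempts skew toward clutch time, which has a lower base rate.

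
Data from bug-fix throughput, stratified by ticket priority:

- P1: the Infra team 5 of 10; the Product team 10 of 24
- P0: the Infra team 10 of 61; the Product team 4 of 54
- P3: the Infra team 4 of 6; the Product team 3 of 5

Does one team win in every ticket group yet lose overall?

No

P1: the Infra team 5/10 = 50.0%, the Product team 10/24 = 41.7% → the Infra team
P0: the Infra team 10/61 = 16.4%, the Product team 4/54 = 7.4% → the Infra team
P3: the Infra team 4/6 = 66.7%, the Product team 3/5 = 60.0% → the Infra team
Overall: the Infra team 19/77 = 24.7%, the Product team 17/83 = 20.5% → the Infra team
The Infra team wins overall and in every ticket group — no reversal.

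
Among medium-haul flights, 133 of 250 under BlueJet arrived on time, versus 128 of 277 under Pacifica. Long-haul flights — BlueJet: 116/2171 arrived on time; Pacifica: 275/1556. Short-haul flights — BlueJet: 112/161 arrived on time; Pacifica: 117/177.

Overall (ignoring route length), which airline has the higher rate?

Pacifica

Medium-haul: BlueJet 133/250 = 53.2%, Pacifica 128/277 = 46.2% → BlueJet
Long-haul: BlueJet 116/2171 = 5.3%, Pacifica 275/1556 = 17.7% → Pacifica
Short-haul: BlueJet 112/161 = 69.6%, Pacifica 117/177 = 66.1% → BlueJet
Overall: BlueJet 361/2582 = 14.0%, Pacifica 520/2010 = 25.9% → Pacifica
(Neither sweeps every route group, but Pacifica has the higher pooled rate.)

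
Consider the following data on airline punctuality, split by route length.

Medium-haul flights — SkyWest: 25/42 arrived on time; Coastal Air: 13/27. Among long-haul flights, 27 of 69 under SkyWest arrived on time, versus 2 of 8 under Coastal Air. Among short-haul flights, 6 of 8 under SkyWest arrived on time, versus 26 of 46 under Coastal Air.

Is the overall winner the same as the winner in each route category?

No

Medium-haul: SkyWest 25/42 = 59.5%, Coastal Air 13/27 = 48.1% → SkyWest
Long-haul: SkyWest 27/69 = 39.1%, Coastal Air 2/8 = 25.0% → SkyWest
Short-haul: SkyWest 6/8 = 75.0%, Coastal Air 26/46 = 56.5% → SkyWest
Overall: SkyWest 58/119 = 48.7%, Coastal Air 41/81 = 50.6% → Coastal Air
SkyWest wins each route group but Coastal Air wins overall — the comparison reverses. SkyWest's flights skew toward long-haul, which has a lower base rate.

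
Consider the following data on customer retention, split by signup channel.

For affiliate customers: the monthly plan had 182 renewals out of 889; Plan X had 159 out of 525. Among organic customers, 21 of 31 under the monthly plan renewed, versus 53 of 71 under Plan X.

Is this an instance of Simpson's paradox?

Affiliate: the monthly plan 182/889 = 20.5%, Plan X 159/525 = 30.3% → Plan X
Organic: the monthly plan 21/31 = 67.7%, Plan X 53/71 = 74.6% → Plan X
Overall: the monthly plan 203/920 = 22.1%, Plan X 212/596 = 35.6% → Plan X
Plan X wins overall and in every signup group — no reversal.

No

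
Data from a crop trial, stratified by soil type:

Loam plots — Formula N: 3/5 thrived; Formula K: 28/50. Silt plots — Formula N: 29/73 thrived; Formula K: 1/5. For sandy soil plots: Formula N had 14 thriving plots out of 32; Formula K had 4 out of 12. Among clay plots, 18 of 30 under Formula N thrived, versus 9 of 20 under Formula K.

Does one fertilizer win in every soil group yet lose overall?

Yes

Loam: Formula N 3/5 = 60.0%, Formula K 28/50 = 56.0% → Formula N
Silt: Formula N 29/73 = 39.7%, Formula K 1/5 = 20.0% → Formula N
Sandy soil: Formula N 14/32 = 43.8%, Formula K 4/12 = 33.3% → Formula N
Clay: Formula N 18/30 = 60.0%, Formula K 9/20 = 45.0% → Formula N
Overall: Formula N 64/140 = 45.7%, Formula K 42/87 = 48.3% → Formula K
Formula N wins each soil group but Formula K wins overall — the comparison reverses. Formula N's plots skew toward silt, which has a lower base rate.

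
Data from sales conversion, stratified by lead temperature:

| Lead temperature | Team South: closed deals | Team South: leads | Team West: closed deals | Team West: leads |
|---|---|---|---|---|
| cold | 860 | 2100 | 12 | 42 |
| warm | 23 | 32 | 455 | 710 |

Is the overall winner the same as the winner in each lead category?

Cold: Team South 860/2100 = 41.0%, Team West 12/42 = 28.6% → Team South
Warm: Team South 23/32 = 71.9%, Team West 455/710 = 64.1% → Team South
Overall: Team South 883/2132 = 41.4%, Team West 467/752 = 62.1% → Team West
Team South wins each lead group but Team West wins overall — the comparison reverses. Team South's leads skew toward cold, which has a lower base rate.

No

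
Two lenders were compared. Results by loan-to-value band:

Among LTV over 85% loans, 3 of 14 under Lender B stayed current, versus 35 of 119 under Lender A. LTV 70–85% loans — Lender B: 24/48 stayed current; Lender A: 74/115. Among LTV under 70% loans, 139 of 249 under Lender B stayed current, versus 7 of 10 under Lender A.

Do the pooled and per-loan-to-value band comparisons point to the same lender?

No

LTV over 85%: Lender B 3/14 = 21.4%, Lender A 35/119 = 29.4% → Lender A
LTV 70–85%: Lender B 24/48 = 50.0%, Lender A 74/115 = 64.3% → Lender A
LTV under 70%: Lender B 139/249 = 55.8%, Lender A 7/10 = 70.0% → Lender A
Overall: Lender B 166/311 = 53.4%, Lender A 116/244 = 47.5% → Lender B
Lender A wins each loan-to-value group but Lender B wins overall — the comparison reverses. Lender A's loans skew toward LTV over 85%, which has a lower base rate.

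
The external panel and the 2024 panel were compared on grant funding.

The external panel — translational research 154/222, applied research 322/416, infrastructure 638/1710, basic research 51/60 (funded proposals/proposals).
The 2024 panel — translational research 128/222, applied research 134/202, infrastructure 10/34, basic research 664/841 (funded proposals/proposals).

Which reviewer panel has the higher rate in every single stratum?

Translational research: the external panel 154/222 = 69.4%, the 2024 panel 128/222 = 57.7% → the external panel
Applied research: the external panel 322/416 = 77.4%, the 2024 panel 134/202 = 66.3% → the external panel
Infrastructure: the external panel 638/1710 = 37.3%, the 2024 panel 10/34 = 29.4% → the external panel
Basic research: the external panel 51/60 = 85.0%, the 2024 panel 664/841 = 79.0% → the external panel
The external panel has the higher rate in all 4 groups.

the external panel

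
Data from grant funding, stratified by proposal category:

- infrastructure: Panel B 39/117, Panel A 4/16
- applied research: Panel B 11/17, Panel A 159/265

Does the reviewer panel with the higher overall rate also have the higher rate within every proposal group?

Infrastructure: Panel B 39/117 = 33.3%, Panel A 4/16 = 25.0% → Panel B
Applied research: Panel B 11/17 = 64.7%, Panel A 159/265 = 60.0% → Panel B
Overall: Panel B 50/134 = 37.3%, Panel A 163/281 = 58.0% → Panel A
Panel B wins each proposal group but Panel A wins overall — the comparison reverses. Panel B's proposals skew toward infrastructure, which has a lower base rate.

No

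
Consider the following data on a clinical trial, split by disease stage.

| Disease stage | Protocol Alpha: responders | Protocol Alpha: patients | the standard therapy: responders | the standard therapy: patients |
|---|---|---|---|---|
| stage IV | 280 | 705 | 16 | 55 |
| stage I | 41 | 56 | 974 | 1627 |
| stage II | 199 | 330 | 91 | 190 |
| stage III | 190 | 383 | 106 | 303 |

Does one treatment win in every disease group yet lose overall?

Stage IV: Protocol Alpha 280/705 = 39.7%, the standard therapy 16/55 = 29.1% → Protocol Alpha
Stage I: Protocol Alpha 41/56 = 73.2%, the standard therapy 974/1627 = 59.9% → Protocol Alpha
Stage II: Protocol Alpha 199/330 = 60.3%, the standard therapy 91/190 = 47.9% → Protocol Alpha
Stage III: Protocol Alpha 190/383 = 49.6%, the standard therapy 106/303 = 35.0% → Protocol Alpha
Overall: Protocol Alpha 710/1474 = 48.2%, the standard therapy 1187/2175 = 54.6% → the standard therapy
Protocol Alpha wins each disease group but the standard therapy wins overall — the comparison reverses. Protocol Alpha's patients skew toward stage IV, which has a lower base rate.

Yes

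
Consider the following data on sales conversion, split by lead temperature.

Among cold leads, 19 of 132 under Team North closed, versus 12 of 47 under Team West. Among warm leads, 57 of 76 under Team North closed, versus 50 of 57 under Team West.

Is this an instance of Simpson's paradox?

Cold: Team North 19/132 = 14.4%, Team West 12/47 = 25.5% → Team West
Warm: Team North 57/76 = 75.0%, Team West 50/57 = 87.7% → Team West
Overall: Team North 76/208 = 36.5%, Team West 62/104 = 59.6% → Team West
Team West wins overall and in every lead group — no reversal.

No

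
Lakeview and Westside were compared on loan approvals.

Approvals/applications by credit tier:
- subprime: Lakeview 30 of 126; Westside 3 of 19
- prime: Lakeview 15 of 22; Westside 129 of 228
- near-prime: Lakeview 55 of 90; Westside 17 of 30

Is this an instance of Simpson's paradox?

Yes

Subprime: Lakeview 30/126 = 23.8%, Westside 3/19 = 15.8% → Lakeview
Prime: Lakeview 15/22 = 68.2%, Westside 129/228 = 56.6% → Lakeview
Near-prime: Lakeview 55/90 = 61.1%, Westside 17/30 = 56.7% → Lakeview
Overall: Lakeview 100/238 = 42.0%, Westside 149/277 = 53.8% → Westside
Lakeview wins each credit group but Westside wins overall — the comparison reverses. Lakeview's applications skew toward subprime, which has a lower base rate.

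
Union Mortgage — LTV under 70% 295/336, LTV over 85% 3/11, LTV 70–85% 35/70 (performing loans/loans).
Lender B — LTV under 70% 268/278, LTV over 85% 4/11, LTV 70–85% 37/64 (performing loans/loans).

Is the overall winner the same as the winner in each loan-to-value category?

LTV under 70%: Union Mortgage 295/336 = 87.8%, Lender B 268/278 = 96.4% → Lender B
LTV over 85%: Union Mortgage 3/11 = 27.3%, Lender B 4/11 = 36.4% → Lender B
LTV 70–85%: Union Mortgage 35/70 = 50.0%, Lender B 37/64 = 57.8% → Lender B
Overall: Union Mortgage 333/417 = 79.9%, Lender B 309/353 = 87.5% → Lender B
Lender B wins overall and in every loan-to-value group — no reversal.

Yes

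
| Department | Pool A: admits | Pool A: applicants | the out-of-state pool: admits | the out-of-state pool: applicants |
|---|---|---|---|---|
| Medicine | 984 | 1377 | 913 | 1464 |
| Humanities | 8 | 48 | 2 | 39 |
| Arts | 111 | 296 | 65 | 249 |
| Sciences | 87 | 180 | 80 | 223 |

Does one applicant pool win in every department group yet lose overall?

No

Medicine: Pool A 984/1377 = 71.5%, the out-of-state pool 913/1464 = 62.4% → Pool A
Humanities: Pool A 8/48 = 16.7%, the out-of-state pool 2/39 = 5.1% → Pool A
Arts: Pool A 111/296 = 37.5%, the out-of-state pool 65/249 = 26.1% → Pool A
Sciences: Pool A 87/180 = 48.3%, the out-of-state pool 80/223 = 35.9% → Pool A
Overall: Pool A 1190/1901 = 62.6%, the out-of-state pool 1060/1975 = 53.7% → Pool A
Pool A wins overall and in every department group — no reversal.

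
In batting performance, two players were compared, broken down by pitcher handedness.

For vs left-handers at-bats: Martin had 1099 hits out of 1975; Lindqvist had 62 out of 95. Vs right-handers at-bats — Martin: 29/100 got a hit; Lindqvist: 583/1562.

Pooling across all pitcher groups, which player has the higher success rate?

Vs left-handers: Martin 1099/1975 = 55.6%, Lindqvist 62/95 = 65.3% → Lindqvist
Vs right-handers: Martin 29/100 = 29.0%, Lindqvist 583/1562 = 37.3% → Lindqvist
Overall: Martin 1128/2075 = 54.4%, Lindqvist 645/1657 = 38.9% → Martin
(Lindqvist wins every pitcher group but Martin wins overall — Lindqvist's at-bats skew toward the low-rate vs right-handers group.)

Martin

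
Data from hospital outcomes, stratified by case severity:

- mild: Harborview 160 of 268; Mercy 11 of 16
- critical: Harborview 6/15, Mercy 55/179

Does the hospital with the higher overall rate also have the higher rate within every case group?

Mild: Harborview 160/268 = 59.7%, Mercy 11/16 = 68.8% → Mercy
Critical: Harborview 6/15 = 40.0%, Mercy 55/179 = 30.7% → Harborview
Overall: Harborview 166/283 = 58.7%, Mercy 66/195 = 33.8% → Harborview
Neither sweeps: Harborview wins 1 of 2 groups, Mercy wins 1. Harborview wins overall but not every group — no Simpson reversal.

No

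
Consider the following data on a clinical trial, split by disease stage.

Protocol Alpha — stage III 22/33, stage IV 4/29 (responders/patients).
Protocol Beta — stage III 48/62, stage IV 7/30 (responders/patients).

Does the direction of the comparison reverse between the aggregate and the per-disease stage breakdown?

Stage III: Protocol Alpha 22/33 = 66.7%, Protocol Beta 48/62 = 77.4% → Protocol Beta
Stage IV: Protocol Alpha 4/29 = 13.8%, Protocol Beta 7/30 = 23.3% → Protocol Beta
Overall: Protocol Alpha 26/62 = 41.9%, Protocol Beta 55/92 = 59.8% → Protocol Beta
Protocol Beta wins overall and in every disease group — no reversal.

No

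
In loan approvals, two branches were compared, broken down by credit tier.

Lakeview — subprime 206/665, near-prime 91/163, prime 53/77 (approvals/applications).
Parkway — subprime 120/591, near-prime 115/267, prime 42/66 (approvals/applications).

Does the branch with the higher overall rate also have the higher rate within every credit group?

Yes

Subprime: Lakeview 206/665 = 31.0%, Parkway 120/591 = 20.3% → Lakeview
Near-prime: Lakeview 91/163 = 55.8%, Parkway 115/267 = 43.1% → Lakeview
Prime: Lakeview 53/77 = 68.8%, Parkway 42/66 = 63.6% → Lakeview
Overall: Lakeview 350/905 = 38.7%, Parkway 277/924 = 30.0% → Lakeview
Lakeview wins overall and in every credit group — no reversal.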